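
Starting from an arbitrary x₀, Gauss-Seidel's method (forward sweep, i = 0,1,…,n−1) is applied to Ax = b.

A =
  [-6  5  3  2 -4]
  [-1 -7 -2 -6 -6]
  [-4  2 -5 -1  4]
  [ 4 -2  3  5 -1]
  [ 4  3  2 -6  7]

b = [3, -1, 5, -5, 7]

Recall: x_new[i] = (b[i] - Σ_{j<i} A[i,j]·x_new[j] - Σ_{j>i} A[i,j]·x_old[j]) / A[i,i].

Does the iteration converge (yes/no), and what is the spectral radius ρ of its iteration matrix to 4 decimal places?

no, ρ = 1.2563

Write A = D+L+U with D = diag(-6, -7, -5, 5, 7).
GS T = -(D+L)⁻¹U: row 0 first, T[0,3] = -(2)/(-6) = +0.3333; later rows by forward substitution.
  T[0,:] = [+0.0000  +0.8333  +0.5000  +0.3333  -0.6667]
  T[1,:] = [+0.0000  -0.1190  -0.3571  -0.9048  -0.7619]
  T[2,:] = [+0.0000  -0.7143  -0.5429  -0.8286  +1.0286]
  T[3,:] = [+0.0000  -0.2857  -0.2171  -0.1314  -0.1886]
  T[4,:] = [+0.0000  -0.4660  -0.1637  +0.3214  +0.2520]
|λ(T)| sorted: 1.2563, 0.6591, 0.1137, 0.0578, 0.0000.
ρ = 1.2563; 1.2563 > 1 ⇒ diverges.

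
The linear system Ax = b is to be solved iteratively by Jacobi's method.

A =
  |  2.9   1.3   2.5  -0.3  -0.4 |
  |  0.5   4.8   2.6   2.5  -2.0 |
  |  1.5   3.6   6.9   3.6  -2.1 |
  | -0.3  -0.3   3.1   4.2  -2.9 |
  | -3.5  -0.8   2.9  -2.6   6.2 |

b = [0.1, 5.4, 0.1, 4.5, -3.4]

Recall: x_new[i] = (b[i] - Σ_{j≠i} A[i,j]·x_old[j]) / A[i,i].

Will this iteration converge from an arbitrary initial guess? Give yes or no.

Diagonal D = diag(2.9, 4.8, 6.9, 4.2, 6.2); L, U strict lower/upper.
T_J = -D⁻¹(L+U): T[4,1] = -(-0.8)/(6.2) = +0.1290; T[4,4] = 0.
  T[0,:] = [+0.0000  -0.4483  -0.8621  +0.1034  +0.1379]
  T[1,:] = [-0.1042  +0.0000  -0.5417  -0.5208  +0.4167]
  T[2,:] = [-0.2174  -0.5217  +0.0000  -0.5217  +0.3043]
  T[3,:] = [+0.0714  +0.0714  -0.7381  +0.0000  +0.6905]
  T[4,:] = [+0.5645  +0.1290  -0.4677  +0.4194  +0.0000]
moduli |λ_i(T)| = 1.2422, 0.9725, 0.4211, 0.4211, 0.3909.
ρ(T) = max|λ| = 1.2422; 1.2422 > 1: divergent.

no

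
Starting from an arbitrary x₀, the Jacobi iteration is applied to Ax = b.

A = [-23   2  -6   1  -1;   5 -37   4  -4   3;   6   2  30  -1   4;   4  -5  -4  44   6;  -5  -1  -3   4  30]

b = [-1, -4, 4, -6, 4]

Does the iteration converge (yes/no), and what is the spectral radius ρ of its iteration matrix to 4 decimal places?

yes, ρ = 0.2879

Split A = D + L + U, D = diag(-23, -37, 30, 44, 30).
Jacobi: T = -D⁻¹(L+U), T[0,4] = -(-1)/(-23) = -0.0435; T[0,0] = 0.
  T[0,:] = [+0.0000  +0.0870  -0.2609  +0.0435  -0.0435]
  T[1,:] = [+0.1351  +0.0000  +0.1081  -0.1081  +0.0811]
  T[2,:] = [-0.2000  -0.0667  +0.0000  +0.0333  -0.1333]
  T[3,:] = [-0.0909  +0.1136  +0.0909  +0.0000  -0.1364]
  T[4,:] = [+0.1667  +0.0333  +0.1000  -0.1333  +0.0000]
eigenvalue magnitudes: 0.2879, 0.1522, 0.1522, 0.0860, 0.0860.
spectral radius ρ = 0.2879; 0.2879 < 1 ⇒ converges.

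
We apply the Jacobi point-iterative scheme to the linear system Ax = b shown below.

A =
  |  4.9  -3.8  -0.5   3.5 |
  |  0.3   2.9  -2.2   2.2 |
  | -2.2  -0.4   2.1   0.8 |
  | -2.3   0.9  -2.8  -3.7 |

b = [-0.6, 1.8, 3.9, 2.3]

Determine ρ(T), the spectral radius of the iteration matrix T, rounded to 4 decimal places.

1.4376

A = D + L + U where D = diag(4.9, 2.9, 2.1, -3.7).
Jacobi T = -D⁻¹(L+U): T[1,3] = -(2.2)/(2.9) = -0.7586; T[1,1] = 0.
  T[0,:] = [+0.0000 +0.7755 +0.1020 -0.7143]
  T[1,:] = [-0.1034 +0.0000 +0.7586 -0.7586]
  T[2,:] = [+1.0476 +0.1905 +0.0000 -0.3810]
  T[3,:] = [-0.6216 +0.2432 -0.7568 +0.0000]
eigenvalue magnitudes: 1.4376, 0.9988, 0.9988, 0.3109.
spectral radius ρ = 1.4376; 1.4376 > 1, so it fails to converge.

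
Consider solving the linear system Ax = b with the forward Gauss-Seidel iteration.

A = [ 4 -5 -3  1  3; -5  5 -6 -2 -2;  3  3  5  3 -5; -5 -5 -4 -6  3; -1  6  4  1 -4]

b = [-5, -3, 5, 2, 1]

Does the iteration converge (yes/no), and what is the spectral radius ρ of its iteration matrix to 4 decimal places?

Diagonal D = diag(4, 5, 5, -6, -4); L, U strict lower/upper.
GS T = -(D+L)⁻¹U: row 0 first, T[0,4] = -(3)/(4) = -0.7500; later rows by forward substitution.
  T[0,:] = [+0.0000, +1.2500, +0.7500, -0.2500, -0.7500]
  T[1,:] = [+0.0000, +1.2500, +1.9500, +0.1500, -0.3500]
  T[2,:] = [+0.0000, -1.5000, -1.6200, -0.5400, +1.6600]
  T[3,:] = [+0.0000, -1.0833, -1.1700, +0.4433, +0.3100]
  T[4,:] = [+0.0000, -0.2083, +0.8250, -0.1417, +1.4000]
eigenvalue magnitudes: 1.6463, 0.9924, 0.7243, 0.0951, 0.0000.
ρ(T) = max|λ| = 1.6463; 1.6463 > 1, so it fails to converge.

no, ρ = 1.6463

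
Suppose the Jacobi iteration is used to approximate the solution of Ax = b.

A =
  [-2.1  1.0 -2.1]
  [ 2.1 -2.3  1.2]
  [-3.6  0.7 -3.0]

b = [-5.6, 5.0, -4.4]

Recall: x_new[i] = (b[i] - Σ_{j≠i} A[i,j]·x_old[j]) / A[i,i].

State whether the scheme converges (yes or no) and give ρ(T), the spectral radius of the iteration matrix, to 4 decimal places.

Let D = diag(-2.1, -2.3, -3); L, U the strict triangles.
T_J = -D⁻¹(L+U): T[0,1] = -(1)/(-2.1) = +0.4762; T[0,0] = 0.
  T[0,:] = [+0.0000, +0.4762, -1.0000]
  T[1,:] = [+0.9130, +0.0000, +0.5217]
  T[2,:] = [-1.2000, +0.2333, +0.0000]
eigenvalue magnitudes: 1.4521, 1.1445, 0.3076.
ρ = 1.4521; 1.4521 > 1: divergent.

no, ρ = 1.4521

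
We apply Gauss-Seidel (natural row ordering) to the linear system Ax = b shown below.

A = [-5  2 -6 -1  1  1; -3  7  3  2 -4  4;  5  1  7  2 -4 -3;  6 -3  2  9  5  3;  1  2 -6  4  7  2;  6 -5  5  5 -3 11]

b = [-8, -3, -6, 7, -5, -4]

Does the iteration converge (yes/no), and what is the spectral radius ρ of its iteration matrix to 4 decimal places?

no, ρ = 1.5405

Write A = D+L+U with D = diag(-5, 7, 7, 9, 7, 11).
T_GS = -(D+L)⁻¹U: row 0 first, T[0,1] = -(2)/(-5) = +0.4000; later rows by forward substitution.
  T[0,:] = [+0.0000  +0.4000  -1.2000  -0.2000  +0.2000  +0.2000]
  T[1,:] = [+0.0000  +0.1714  -0.9429  -0.3714  +0.6571  -0.4857]
  T[2,:] = [+0.0000  -0.3102  +0.9918  -0.0898  +0.3347  +0.3551]
  T[3,:] = [+0.0000  -0.1406  +0.2653  +0.0295  -0.5442  -0.7075]
  T[4,:] = [+0.0000  -0.2917  +1.1394  +0.0409  +0.3815  +0.5331]
  T[5,:] = [+0.0000  -0.0149  -0.0347  -0.0212  +0.3889  -0.0243]
eigenvalue magnitudes: 1.5405, 0.3888, 0.2900, 0.1562, 0.1562, 0.0000.
ρ = 1.5405; 1.5405 > 1: divergent.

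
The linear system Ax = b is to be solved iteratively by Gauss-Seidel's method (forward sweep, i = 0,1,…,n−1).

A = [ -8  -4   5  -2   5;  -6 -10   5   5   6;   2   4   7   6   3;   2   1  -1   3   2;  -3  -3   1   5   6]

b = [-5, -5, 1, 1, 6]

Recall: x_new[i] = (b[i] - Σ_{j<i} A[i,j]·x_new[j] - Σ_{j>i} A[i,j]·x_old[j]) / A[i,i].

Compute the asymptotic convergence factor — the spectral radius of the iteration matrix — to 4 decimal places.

1.3071

Write A = D+L+U with D = diag(-8, -10, 7, 3, 6).
GS T = -(D+L)⁻¹U: row 0 first, T[0,2] = -(5)/(-8) = +0.6250; later rows by forward substitution.
  T[0,:] = [+0.0000 -0.5000 +0.6250 -0.2500 +0.6250]
  T[1,:] = [+0.0000 +0.3000 +0.1250 +0.6500 +0.2250]
  T[2,:] = [+0.0000 -0.0286 -0.2500 -1.1571 -0.7357]
  T[3,:] = [+0.0000 +0.2238 -0.5417 -0.4357 -1.4036]
  T[4,:] = [+0.0000 -0.2817 +0.8681 +0.7560 +1.7173]
|λ(T)| sorted: 1.3071, 0.4968, 0.4968, 0.2214, 0.0000.
ρ = 1.3071; 1.3071 > 1 ⇒ diverges.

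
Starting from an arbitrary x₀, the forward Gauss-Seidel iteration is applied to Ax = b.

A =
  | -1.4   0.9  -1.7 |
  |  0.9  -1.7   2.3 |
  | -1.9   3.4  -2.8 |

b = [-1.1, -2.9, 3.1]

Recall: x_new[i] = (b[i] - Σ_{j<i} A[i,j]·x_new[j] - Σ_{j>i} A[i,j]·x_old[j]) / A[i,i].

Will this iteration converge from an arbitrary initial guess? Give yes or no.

A = D + L + U where D = diag(-1.4, -1.7, -2.8).
T_GS = -(D+L)⁻¹U: row 0 first, T[0,1] = -(0.9)/(-1.4) = +0.6429; later rows by forward substitution.
  T[0,:] = [+0.0000  +0.6429  -1.2143]
  T[1,:] = [+0.0000  +0.3403  +0.7101]
  T[2,:] = [+0.0000  -0.0230  +1.6862]
eigenvalue magnitudes: 1.6740, 0.3526, 0.0000.
ρ = 1.6740; 1.6740 > 1 ⇒ diverges.

no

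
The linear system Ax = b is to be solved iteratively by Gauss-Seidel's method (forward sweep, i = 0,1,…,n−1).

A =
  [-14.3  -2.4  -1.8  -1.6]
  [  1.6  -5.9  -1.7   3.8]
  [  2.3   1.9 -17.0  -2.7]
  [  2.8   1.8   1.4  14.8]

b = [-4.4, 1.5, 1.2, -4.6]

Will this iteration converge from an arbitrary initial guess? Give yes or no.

yes

Write A = D+L+U with D = diag(-14.3, -5.9, -17, 14.8).
T_GS = -(D+L)⁻¹U: row 0 first, T[0,1] = -(-2.4)/(-14.3) = -0.1678; later rows by forward substitution.
  T[0,:] = [+0.0000 -0.1678 -0.1259 -0.1119]
  T[1,:] = [+0.0000 -0.0455 -0.3223 +0.6137]
  T[2,:] = [+0.0000 -0.0278 -0.0530 -0.1054]
  T[3,:] = [+0.0000 +0.0399 +0.0680 -0.0435]
eigenvalue magnitudes: 0.2033, 0.1205, 0.0593, 0.0000.
spectral radius ρ = 0.2033; 0.2033 < 1: convergent.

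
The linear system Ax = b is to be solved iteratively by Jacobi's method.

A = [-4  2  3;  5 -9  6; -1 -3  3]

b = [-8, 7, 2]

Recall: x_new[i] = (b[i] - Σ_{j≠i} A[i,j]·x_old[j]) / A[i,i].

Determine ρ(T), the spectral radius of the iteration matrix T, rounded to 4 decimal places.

Let D = diag(-4, -9, 3); L, U the strict triangles.
Jacobi: T = -D⁻¹(L+U), T[0,1] = -(2)/(-4) = +0.5000; T[0,0] = 0.
  T[0,:] = [+0.0000, +0.5000, +0.7500]
  T[1,:] = [+0.5556, +0.0000, +0.6667]
  T[2,:] = [+0.3333, +1.0000, +0.0000]
eigenvalue magnitudes: 1.2690, 0.6449, 0.6449.
ρ(T) = max|λ| = 1.2690; 1.2690 > 1 ⇒ diverges.

1.2690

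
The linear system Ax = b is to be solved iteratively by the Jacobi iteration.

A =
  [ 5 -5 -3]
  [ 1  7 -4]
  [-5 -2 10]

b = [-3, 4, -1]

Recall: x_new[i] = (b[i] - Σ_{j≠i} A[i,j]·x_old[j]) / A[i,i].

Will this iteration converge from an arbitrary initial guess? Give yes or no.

yes

Let D = diag(5, 7, 10); L, U the strict triangles.
T_J = -D⁻¹(L+U): T[0,1] = -(-5)/(5) = +1.0000; T[0,0] = 0.
  T[0,:] = [+0.0000, +1.0000, +0.6000]
  T[1,:] = [-0.1429, +0.0000, +0.5714]
  T[2,:] = [+0.5000, +0.2000, +0.0000]
|λ(T)| sorted: 0.7837, 0.5854, 0.5854.
ρ = 0.7837; 0.7837 < 1: convergent.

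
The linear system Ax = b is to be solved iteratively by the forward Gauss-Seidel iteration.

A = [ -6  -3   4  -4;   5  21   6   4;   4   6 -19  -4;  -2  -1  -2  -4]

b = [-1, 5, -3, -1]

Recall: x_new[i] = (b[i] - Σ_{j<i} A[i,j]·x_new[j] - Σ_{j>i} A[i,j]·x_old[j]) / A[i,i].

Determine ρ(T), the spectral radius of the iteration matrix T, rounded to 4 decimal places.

Diagonal D = diag(-6, 21, -19, -4); L, U strict lower/upper.
T_GS = -(D+L)⁻¹U: row 0 first, T[0,1] = -(-3)/(-6) = -0.5000; later rows by forward substitution.
  T[0,:] = [+0.0000, -0.5000, +0.6667, -0.6667]
  T[1,:] = [+0.0000, +0.1190, -0.4444, -0.0317]
  T[2,:] = [+0.0000, -0.0677, +0.0000, -0.3609]
  T[3,:] = [+0.0000, +0.2541, -0.2222, +0.5217]
eigenvalue magnitudes: 0.7247, 0.1440, 0.1440, 0.0000.
ρ = 0.7247; 0.7247 < 1, so it converges for any x₀.

0.7247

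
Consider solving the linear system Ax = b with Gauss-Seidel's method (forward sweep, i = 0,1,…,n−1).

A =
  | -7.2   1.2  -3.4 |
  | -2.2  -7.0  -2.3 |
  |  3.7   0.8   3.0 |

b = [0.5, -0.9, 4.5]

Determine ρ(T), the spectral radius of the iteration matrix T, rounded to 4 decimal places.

0.6777

Write A = D+L+U with D = diag(-7.2, -7, 3).
Gauss-Seidel: T = -(D+L)⁻¹U, row 0 first, T[0,1] = -(1.2)/(-7.2) = +0.1667; later rows by forward substitution.
  T[0,:] = [+0.0000, +0.1667, -0.4722]
  T[1,:] = [+0.0000, -0.0524, -0.1802]
  T[2,:] = [+0.0000, -0.1916, +0.6304]
|eigenvalues of T|: 0.6777, 0.0997, 0.0000.
ρ = 0.6777; 0.6777 < 1 ⇒ converges.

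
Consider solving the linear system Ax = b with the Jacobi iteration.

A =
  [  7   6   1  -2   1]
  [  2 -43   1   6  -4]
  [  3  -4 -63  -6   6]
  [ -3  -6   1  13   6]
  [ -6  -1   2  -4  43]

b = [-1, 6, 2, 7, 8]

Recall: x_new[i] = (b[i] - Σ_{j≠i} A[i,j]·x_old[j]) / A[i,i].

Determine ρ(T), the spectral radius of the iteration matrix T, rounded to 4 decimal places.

A = D + L + U where D = diag(7, -43, -63, 13, 43).
T_J = -D⁻¹(L+U): T[4,2] = -(2)/(43) = -0.0465; T[4,4] = 0.
  T[0,:] = [+0.0000, -0.8571, -0.1429, +0.2857, -0.1429]
  T[1,:] = [+0.0465, +0.0000, +0.0233, +0.1395, -0.0930]
  T[2,:] = [+0.0476, -0.0635, +0.0000, -0.0952, +0.0952]
  T[3,:] = [+0.2308, +0.4615, -0.0769, +0.0000, -0.4615]
  T[4,:] = [+0.1395, +0.0233, -0.0465, +0.0930, +0.0000]
|λ(T)| sorted: 0.4129, 0.3035, 0.3035, 0.1259, 0.1259.
ρ = 0.4129; 0.4129 < 1 ⇒ converges.

0.4129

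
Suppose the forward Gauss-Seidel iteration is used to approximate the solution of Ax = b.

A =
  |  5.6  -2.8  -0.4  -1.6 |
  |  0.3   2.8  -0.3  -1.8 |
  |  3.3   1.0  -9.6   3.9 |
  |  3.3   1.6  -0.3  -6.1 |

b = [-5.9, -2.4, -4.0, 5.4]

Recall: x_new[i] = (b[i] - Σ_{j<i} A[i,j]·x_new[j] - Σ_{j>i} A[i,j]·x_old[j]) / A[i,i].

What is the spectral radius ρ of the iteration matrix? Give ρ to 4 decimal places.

0.6325

Diagonal D = diag(5.6, 2.8, -9.6, -6.1); L, U strict lower/upper.
T_GS = -(D+L)⁻¹U: row 0 first, T[0,3] = -(-1.6)/(5.6) = +0.2857; later rows by forward substitution.
  T[0,:] = [+0.0000 +0.5000 +0.0714 +0.2857]
  T[1,:] = [+0.0000 -0.0536 +0.0995 +0.6122]
  T[2,:] = [+0.0000 +0.1663 +0.0349 +0.5682]
  T[3,:] = [+0.0000 +0.2483 +0.0630 +0.2872]
eigenvalue magnitudes: 0.6325, 0.3024, 0.0616, 0.0000.
spectral radius ρ = 0.6325; 0.6325 < 1: convergent.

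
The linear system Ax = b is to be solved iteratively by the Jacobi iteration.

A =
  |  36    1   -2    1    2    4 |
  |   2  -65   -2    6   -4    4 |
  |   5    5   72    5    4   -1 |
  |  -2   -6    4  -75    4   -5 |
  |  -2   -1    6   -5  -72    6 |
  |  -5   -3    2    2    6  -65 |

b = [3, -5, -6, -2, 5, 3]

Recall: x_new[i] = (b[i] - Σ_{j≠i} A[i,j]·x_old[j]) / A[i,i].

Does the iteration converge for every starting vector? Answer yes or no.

Diagonal D = diag(36, -65, 72, -75, -72, -65); L, U strict lower/upper.
T_J = -D⁻¹(L+U): T[3,5] = -(-5)/(-75) = -0.0667; T[3,3] = 0.
  T[0,:] = [+0.0000  -0.0278  +0.0556  -0.0278  -0.0556  -0.1111]
  T[1,:] = [+0.0308  +0.0000  -0.0308  +0.0923  -0.0615  +0.0615]
  T[2,:] = [-0.0694  -0.0694  +0.0000  -0.0694  -0.0556  +0.0139]
  T[3,:] = [-0.0267  -0.0800  +0.0533  +0.0000  +0.0533  -0.0667]
  T[4,:] = [-0.0278  -0.0139  +0.0833  -0.0694  +0.0000  +0.0833]
  T[5,:] = [-0.0769  -0.0462  +0.0308  +0.0308  +0.0923  +0.0000]
eigenvalue magnitudes: 0.1554, 0.1300, 0.1300, 0.0915, 0.0915, 0.0613.
ρ(T) = max|λ| = 0.1554; 0.1554 < 1, so it converges for any x₀.

yes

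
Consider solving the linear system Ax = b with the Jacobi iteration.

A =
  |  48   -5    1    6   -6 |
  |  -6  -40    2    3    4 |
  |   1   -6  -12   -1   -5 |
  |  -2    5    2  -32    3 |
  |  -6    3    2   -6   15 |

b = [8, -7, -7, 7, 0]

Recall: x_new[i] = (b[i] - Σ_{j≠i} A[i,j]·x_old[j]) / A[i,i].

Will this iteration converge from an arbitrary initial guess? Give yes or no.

A = D + L + U where D = diag(48, -40, -12, -32, 15).
Jacobi T = -D⁻¹(L+U): T[4,2] = -(2)/(15) = -0.1333; T[4,4] = 0.
  T[0,:] = [+0.0000  +0.1042  -0.0208  -0.1250  +0.1250]
  T[1,:] = [-0.1500  +0.0000  +0.0500  +0.0750  +0.1000]
  T[2,:] = [+0.0833  -0.5000  +0.0000  -0.0833  -0.4167]
  T[3,:] = [-0.0625  +0.1562  +0.0625  +0.0000  +0.0938]
  T[4,:] = [+0.4000  -0.2000  -0.1333  +0.4000  +0.0000]
|eigenvalues of T|: 0.3208, 0.2571, 0.2571, 0.1176, 0.1176.
ρ = 0.3208; 0.3208 < 1 ⇒ converges.

yes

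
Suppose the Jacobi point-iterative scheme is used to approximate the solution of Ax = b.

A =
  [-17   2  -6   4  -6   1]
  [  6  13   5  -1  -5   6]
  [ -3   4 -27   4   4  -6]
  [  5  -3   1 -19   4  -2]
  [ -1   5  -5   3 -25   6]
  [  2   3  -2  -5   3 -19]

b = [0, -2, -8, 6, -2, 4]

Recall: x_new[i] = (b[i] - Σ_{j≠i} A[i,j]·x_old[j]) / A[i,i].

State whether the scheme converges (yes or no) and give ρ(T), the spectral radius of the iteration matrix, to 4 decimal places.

Diagonal D = diag(-17, 13, -27, -19, -25, -19); L, U strict lower/upper.
Jacobi: T = -D⁻¹(L+U), T[4,2] = -(-5)/(-25) = -0.2000; T[4,4] = 0.
  T[0,:] = [+0.0000, +0.1176, -0.3529, +0.2353, -0.3529, +0.0588]
  T[1,:] = [-0.4615, +0.0000, -0.3846, +0.0769, +0.3846, -0.4615]
  T[2,:] = [-0.1111, +0.1481, +0.0000, +0.1481, +0.1481, -0.2222]
  T[3,:] = [+0.2632, -0.1579, +0.0526, +0.0000, +0.2105, -0.1053]
  T[4,:] = [-0.0400, +0.2000, -0.2000, +0.1200, +0.0000, +0.2400]
  T[5,:] = [+0.1053, +0.1579, -0.1053, -0.2632, +0.1579, +0.0000]
|roots of det(T-λI)|: 0.5474, 0.4312, 0.4312, 0.3659, 0.3118, 0.3118.
spectral radius ρ = 0.5474; 0.5474 < 1: convergent.

yes, ρ = 0.5474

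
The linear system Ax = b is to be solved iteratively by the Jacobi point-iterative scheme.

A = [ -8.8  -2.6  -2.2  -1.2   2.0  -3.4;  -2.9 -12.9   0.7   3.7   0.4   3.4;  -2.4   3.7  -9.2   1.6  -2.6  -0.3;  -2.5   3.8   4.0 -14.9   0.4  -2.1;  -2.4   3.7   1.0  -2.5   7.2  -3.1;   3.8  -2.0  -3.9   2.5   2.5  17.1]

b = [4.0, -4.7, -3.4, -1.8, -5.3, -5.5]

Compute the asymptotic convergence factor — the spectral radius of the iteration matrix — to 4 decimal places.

0.8343

Write A = D+L+U with D = diag(-8.8, -12.9, -9.2, -14.9, 7.2, 17.1).
Jacobi T = -D⁻¹(L+U): T[3,0] = -(-2.5)/(-14.9) = -0.1678; T[3,3] = 0.
  T[0,:] = [+0.0000, -0.2955, -0.2500, -0.1364, +0.2273, -0.3864]
  T[1,:] = [-0.2248, +0.0000, +0.0543, +0.2868, +0.0310, +0.2636]
  T[2,:] = [-0.2609, +0.4022, +0.0000, +0.1739, -0.2826, -0.0326]
  T[3,:] = [-0.1678, +0.2550, +0.2685, +0.0000, +0.0268, -0.1409]
  T[4,:] = [+0.3333, -0.5139, -0.1389, +0.3472, +0.0000, +0.4306]
  T[5,:] = [-0.2222, +0.1170, +0.2281, -0.1462, -0.1462, +0.0000]
moduli |λ_i(T)| = 0.8343, 0.5373, 0.3163, 0.3163, 0.2906, 0.1890.
spectral radius ρ = 0.8343; 0.8343 < 1, so it converges for any x₀.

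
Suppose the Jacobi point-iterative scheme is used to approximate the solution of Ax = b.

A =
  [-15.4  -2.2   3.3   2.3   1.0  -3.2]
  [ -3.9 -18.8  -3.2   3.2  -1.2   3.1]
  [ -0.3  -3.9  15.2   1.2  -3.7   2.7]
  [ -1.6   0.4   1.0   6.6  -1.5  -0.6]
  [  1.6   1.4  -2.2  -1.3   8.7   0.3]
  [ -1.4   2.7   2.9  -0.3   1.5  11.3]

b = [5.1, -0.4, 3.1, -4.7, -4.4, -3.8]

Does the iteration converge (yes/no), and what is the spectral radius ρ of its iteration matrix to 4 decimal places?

Write A = D+L+U with D = diag(-15.4, -18.8, 15.2, 6.6, 8.7, 11.3).
Jacobi T = -D⁻¹(L+U): T[5,2] = -(2.9)/(11.3) = -0.2566; T[5,5] = 0.
  T[0,:] = [+0.0000  -0.1429  +0.2143  +0.1494  +0.0649  -0.2078]
  T[1,:] = [-0.2074  +0.0000  -0.1702  +0.1702  -0.0638  +0.1649]
  T[2,:] = [+0.0197  +0.2566  +0.0000  -0.0789  +0.2434  -0.1776]
  T[3,:] = [+0.2424  -0.0606  -0.1515  +0.0000  +0.2273  +0.0909]
  T[4,:] = [-0.1839  -0.1609  +0.2529  +0.1494  +0.0000  -0.0345]
  T[5,:] = [+0.1239  -0.2389  -0.2566  +0.0265  -0.1327  +0.0000]
moduli |λ_i(T)| = 0.5152, 0.3865, 0.3865, 0.1908, 0.1520, 0.1520.
ρ(T) = max|λ| = 0.5152; 0.5152 < 1: convergent.

yes, ρ = 0.5152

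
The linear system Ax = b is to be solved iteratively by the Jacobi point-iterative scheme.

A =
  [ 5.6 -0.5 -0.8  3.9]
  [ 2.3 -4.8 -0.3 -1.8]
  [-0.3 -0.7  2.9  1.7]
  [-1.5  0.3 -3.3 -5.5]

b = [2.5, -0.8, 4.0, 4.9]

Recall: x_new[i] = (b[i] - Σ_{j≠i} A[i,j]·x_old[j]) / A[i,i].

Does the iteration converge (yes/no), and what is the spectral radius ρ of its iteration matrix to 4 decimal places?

yes, ρ = 0.8735

Write A = D+L+U with D = diag(5.6, -4.8, 2.9, -5.5).
Jacobi T = -D⁻¹(L+U): T[0,2] = -(-0.8)/(5.6) = +0.1429; T[0,0] = 0.
  T[0,:] = [+0.0000  +0.0893  +0.1429  -0.6964]
  T[1,:] = [+0.4792  +0.0000  -0.0625  -0.3750]
  T[2,:] = [+0.1034  +0.2414  +0.0000  -0.5862]
  T[3,:] = [-0.2727  +0.0545  -0.6000  +0.0000]
|eigenvalues of T|: 0.8735, 0.6770, 0.2575, 0.2575.
spectral radius ρ = 0.8735; 0.8735 < 1, so it converges for any x₀.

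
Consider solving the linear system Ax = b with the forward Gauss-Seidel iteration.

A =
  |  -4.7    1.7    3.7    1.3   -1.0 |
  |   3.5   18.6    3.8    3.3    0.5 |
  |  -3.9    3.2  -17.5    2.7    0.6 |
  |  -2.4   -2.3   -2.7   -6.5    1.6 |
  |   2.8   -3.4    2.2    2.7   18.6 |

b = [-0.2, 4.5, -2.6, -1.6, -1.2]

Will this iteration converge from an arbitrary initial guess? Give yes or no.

yes

A = D + L + U where D = diag(-4.7, 18.6, -17.5, -6.5, 18.6).
GS T = -(D+L)⁻¹U: row 0 first, T[0,4] = -(-1)/(-4.7) = -0.2128; later rows by forward substitution.
  T[0,:] = [+0.0000, +0.3617, +0.7872, +0.2766, -0.2128]
  T[1,:] = [+0.0000, -0.0681, -0.3524, -0.2295, +0.0132]
  T[2,:] = [+0.0000, -0.0931, -0.2399, +0.0507, +0.0841]
  T[3,:] = [+0.0000, -0.0708, -0.0663, -0.0420, +0.2851]
  T[4,:] = [+0.0000, -0.0456, -0.1449, -0.0835, -0.0169]
eigenvalue magnitudes: 0.3114, 0.1355, 0.1355, 0.0738, 0.0000.
ρ(T) = max|λ| = 0.3114; 0.3114 < 1, so it converges for any x₀.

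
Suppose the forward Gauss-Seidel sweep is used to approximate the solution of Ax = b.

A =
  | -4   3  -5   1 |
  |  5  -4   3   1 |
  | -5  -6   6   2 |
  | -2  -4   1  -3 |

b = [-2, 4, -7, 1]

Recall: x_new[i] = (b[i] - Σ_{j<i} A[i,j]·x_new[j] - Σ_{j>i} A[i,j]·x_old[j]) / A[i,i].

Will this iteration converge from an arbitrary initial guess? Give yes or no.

Let D = diag(-4, -4, 6, -3); L, U the strict triangles.
T_GS = -(D+L)⁻¹U: row 0 first, T[0,2] = -(-5)/(-4) = -1.2500; later rows by forward substitution.
  T[0,:] = [+0.0000, +0.7500, -1.2500, +0.2500]
  T[1,:] = [+0.0000, +0.9375, -0.8125, +0.5625]
  T[2,:] = [+0.0000, +1.5625, -1.8542, +0.4375]
  T[3,:] = [+0.0000, -1.2292, +1.2986, -0.7708]
|λ(T)| sorted: 1.3520, 0.5150, 0.1795, 0.0000.
ρ(T) = max|λ| = 1.3520; 1.3520 > 1: divergent.

no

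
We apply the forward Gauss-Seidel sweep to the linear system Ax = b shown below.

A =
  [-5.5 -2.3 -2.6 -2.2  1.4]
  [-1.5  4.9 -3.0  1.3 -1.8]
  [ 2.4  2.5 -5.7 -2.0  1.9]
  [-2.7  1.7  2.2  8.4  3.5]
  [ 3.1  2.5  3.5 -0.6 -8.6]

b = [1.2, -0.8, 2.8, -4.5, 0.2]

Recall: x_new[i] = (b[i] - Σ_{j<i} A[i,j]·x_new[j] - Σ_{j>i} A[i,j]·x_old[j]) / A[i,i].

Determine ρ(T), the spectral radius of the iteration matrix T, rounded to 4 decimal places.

Split A = D + L + U, D = diag(-5.5, 4.9, -5.7, 8.4, -8.6).
Gauss-Seidel: T = -(D+L)⁻¹U, row 0 first, T[0,1] = -(-2.3)/(-5.5) = -0.4182; later rows by forward substitution.
  T[0,:] = [+0.0000  -0.4182  -0.4727  -0.4000  +0.2545]
  T[1,:] = [+0.0000  -0.1280  +0.4675  -0.3878  +0.4453]
  T[2,:] = [+0.0000  -0.2322  +0.0060  -0.6894  +0.6358]
  T[3,:] = [+0.0000  -0.0477  -0.2481  +0.1305  -0.5915]
  T[4,:] = [+0.0000  -0.2791  -0.0147  -0.5466  +0.5212]
|λ(T)| sorted: 0.8212, 0.2701, 0.2701, 0.2252, 0.0000.
ρ(T) = max|λ| = 0.8212; 0.8212 < 1, so it converges for any x₀.

0.8212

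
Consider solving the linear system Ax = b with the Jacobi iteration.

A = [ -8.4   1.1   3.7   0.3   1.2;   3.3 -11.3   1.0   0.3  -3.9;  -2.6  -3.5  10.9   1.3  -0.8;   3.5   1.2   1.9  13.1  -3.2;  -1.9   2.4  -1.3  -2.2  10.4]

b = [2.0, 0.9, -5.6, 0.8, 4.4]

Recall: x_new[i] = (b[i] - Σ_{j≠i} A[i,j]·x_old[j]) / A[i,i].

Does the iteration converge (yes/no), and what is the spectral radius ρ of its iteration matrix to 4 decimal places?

yes, ρ = 0.5340

Diagonal D = diag(-8.4, -11.3, 10.9, 13.1, 10.4); L, U strict lower/upper.
T_J = -D⁻¹(L+U): T[3,2] = -(1.9)/(13.1) = -0.1450; T[3,3] = 0.
  T[0,:] = [+0.0000, +0.1310, +0.4405, +0.0357, +0.1429]
  T[1,:] = [+0.2920, +0.0000, +0.0885, +0.0265, -0.3451]
  T[2,:] = [+0.2385, +0.3211, +0.0000, -0.1193, +0.0734]
  T[3,:] = [-0.2672, -0.0916, -0.1450, +0.0000, +0.2443]
  T[4,:] = [+0.1827, -0.2308, +0.1250, +0.2115, +0.0000]
|eigenvalues of T|: 0.5340, 0.4317, 0.4317, 0.2978, 0.0033.
ρ(T) = max|λ| = 0.5340; 0.5340 < 1: convergent.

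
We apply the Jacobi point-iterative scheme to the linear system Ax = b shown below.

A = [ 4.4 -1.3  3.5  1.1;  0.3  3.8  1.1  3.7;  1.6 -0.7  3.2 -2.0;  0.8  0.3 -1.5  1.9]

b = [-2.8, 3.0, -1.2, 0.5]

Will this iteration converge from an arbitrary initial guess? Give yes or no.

no

Diagonal D = diag(4.4, 3.8, 3.2, 1.9); L, U strict lower/upper.
Jacobi: T = -D⁻¹(L+U), T[1,0] = -(0.3)/(3.8) = -0.0789; T[1,1] = 0.
  T[0,:] = [+0.0000 +0.2955 -0.7955 -0.2500]
  T[1,:] = [-0.0789 +0.0000 -0.2895 -0.9737]
  T[2,:] = [-0.5000 +0.2188 +0.0000 +0.6250]
  T[3,:] = [-0.4211 -0.1579 +0.7895 +0.0000]
|eigenvalues of T|: 1.1722, 0.8278, 0.2371, 0.1073.
ρ = 1.1722; 1.1722 > 1 ⇒ diverges.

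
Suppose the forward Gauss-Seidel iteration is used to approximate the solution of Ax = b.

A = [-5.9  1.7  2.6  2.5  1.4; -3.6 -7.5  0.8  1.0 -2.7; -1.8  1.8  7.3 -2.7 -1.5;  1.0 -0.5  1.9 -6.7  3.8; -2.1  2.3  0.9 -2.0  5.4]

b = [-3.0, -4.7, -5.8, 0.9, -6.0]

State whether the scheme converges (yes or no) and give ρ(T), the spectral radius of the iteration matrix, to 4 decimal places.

Let D = diag(-5.9, -7.5, 7.3, -6.7, 5.4); L, U the strict triangles.
T_GS = -(D+L)⁻¹U: row 0 first, T[0,2] = -(2.6)/(-5.9) = +0.4407; later rows by forward substitution.
  T[0,:] = [+0.0000 +0.2881 +0.4407 +0.4237 +0.2373]
  T[1,:] = [+0.0000 -0.1383 -0.1049 -0.0701 -0.4739]
  T[2,:] = [+0.0000 +0.1051 +0.1345 +0.4916 +0.3808]
  T[3,:] = [+0.0000 +0.0831 +0.1117 +0.2079 +0.7459]
  T[4,:] = [+0.0000 +0.1842 +0.2350 +0.1897 +0.5069]
moduli |λ_i(T)| = 0.8928, 0.2411, 0.2411, 0.0483, 0.0000.
ρ(T) = max|λ| = 0.8928; 0.8928 < 1 ⇒ converges.

yes, ρ = 0.8928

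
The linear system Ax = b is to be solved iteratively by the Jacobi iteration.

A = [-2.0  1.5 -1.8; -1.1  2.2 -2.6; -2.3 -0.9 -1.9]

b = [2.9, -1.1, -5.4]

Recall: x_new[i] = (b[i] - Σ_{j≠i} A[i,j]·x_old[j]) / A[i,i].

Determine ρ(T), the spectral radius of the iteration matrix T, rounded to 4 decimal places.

1.2598

Split A = D + L + U, D = diag(-2, 2.2, -1.9).
Jacobi: T = -D⁻¹(L+U), T[1,0] = -(-1.1)/(2.2) = +0.5000; T[1,1] = 0.
  T[0,:] = [+0.0000, +0.7500, -0.9000]
  T[1,:] = [+0.5000, +0.0000, +1.1818]
  T[2,:] = [-1.2105, -0.4737, +0.0000]
eigenvalue magnitudes: 1.2598, 0.8261, 0.8261.
ρ(T) = max|λ| = 1.2598; 1.2598 > 1 ⇒ diverges.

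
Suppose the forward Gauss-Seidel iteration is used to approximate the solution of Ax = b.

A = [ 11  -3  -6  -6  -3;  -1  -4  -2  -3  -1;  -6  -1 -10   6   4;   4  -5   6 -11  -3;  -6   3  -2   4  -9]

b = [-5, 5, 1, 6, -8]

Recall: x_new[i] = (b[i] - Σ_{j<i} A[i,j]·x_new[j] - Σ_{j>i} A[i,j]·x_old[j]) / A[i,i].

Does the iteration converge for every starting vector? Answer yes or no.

yes

A = D + L + U where D = diag(11, -4, -10, -11, -9).
Gauss-Seidel: T = -(D+L)⁻¹U, row 0 first, T[0,1] = -(-3)/(11) = +0.2727; later rows by forward substitution.
  T[0,:] = [+0.0000 +0.2727 +0.5455 +0.5455 +0.2727]
  T[1,:] = [+0.0000 -0.0682 -0.6364 -0.8864 -0.3182]
  T[2,:] = [+0.0000 -0.1568 -0.2636 +0.3614 +0.2682]
  T[3,:] = [+0.0000 +0.0446 +0.3438 +0.7983 +0.1174]
  T[4,:] = [+0.0000 -0.1499 -0.3644 -0.3846 -0.2953]
|λ(T)| sorted: 0.8508, 0.4239, 0.4239, 0.0973, 0.0000.
ρ = 0.8508; 0.8508 < 1 ⇒ converges.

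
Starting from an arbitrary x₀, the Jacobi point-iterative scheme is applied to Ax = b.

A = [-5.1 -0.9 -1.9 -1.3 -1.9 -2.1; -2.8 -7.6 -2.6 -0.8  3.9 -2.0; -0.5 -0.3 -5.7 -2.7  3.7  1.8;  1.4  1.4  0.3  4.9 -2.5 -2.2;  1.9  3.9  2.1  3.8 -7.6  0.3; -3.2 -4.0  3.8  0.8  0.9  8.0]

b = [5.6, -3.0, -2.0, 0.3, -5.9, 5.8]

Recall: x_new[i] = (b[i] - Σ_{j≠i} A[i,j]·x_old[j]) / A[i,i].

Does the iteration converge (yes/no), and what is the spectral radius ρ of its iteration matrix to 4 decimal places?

no, ρ = 1.1658

Write A = D+L+U with D = diag(-5.1, -7.6, -5.7, 4.9, -7.6, 8).
Jacobi T = -D⁻¹(L+U): T[1,3] = -(-0.8)/(-7.6) = -0.1053; T[1,1] = 0.
  T[0,:] = [+0.0000 -0.1765 -0.3725 -0.2549 -0.3725 -0.4118]
  T[1,:] = [-0.3684 +0.0000 -0.3421 -0.1053 +0.5132 -0.2632]
  T[2,:] = [-0.0877 -0.0526 +0.0000 -0.4737 +0.6491 +0.3158]
  T[3,:] = [-0.2857 -0.2857 -0.0612 +0.0000 +0.5102 +0.4490]
  T[4,:] = [+0.2500 +0.5132 +0.2763 +0.5000 +0.0000 +0.0395]
  T[5,:] = [+0.4000 +0.5000 -0.4750 -0.1000 -0.1125 +0.0000]
eigenvalue magnitudes: 1.1658, 0.7875, 0.7875, 0.6713, 0.3660, 0.0340.
ρ = 1.1658; 1.1658 > 1: divergent.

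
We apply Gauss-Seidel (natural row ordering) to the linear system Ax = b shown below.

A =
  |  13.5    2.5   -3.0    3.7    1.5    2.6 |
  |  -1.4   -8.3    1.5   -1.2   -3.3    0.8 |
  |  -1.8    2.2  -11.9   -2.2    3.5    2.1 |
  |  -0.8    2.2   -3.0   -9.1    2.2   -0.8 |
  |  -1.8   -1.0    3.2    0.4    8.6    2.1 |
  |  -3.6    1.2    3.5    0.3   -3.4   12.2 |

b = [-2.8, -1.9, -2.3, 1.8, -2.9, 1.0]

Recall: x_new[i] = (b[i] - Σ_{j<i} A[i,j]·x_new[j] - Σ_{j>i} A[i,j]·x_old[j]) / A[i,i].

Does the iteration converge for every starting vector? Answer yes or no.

Diagonal D = diag(13.5, -8.3, -11.9, -9.1, 8.6, 12.2); L, U strict lower/upper.
Gauss-Seidel: T = -(D+L)⁻¹U, row 0 first, T[0,2] = -(-3)/(13.5) = +0.2222; later rows by forward substitution.
  T[0,:] = [+0.0000 -0.1852 +0.2222 -0.2741 -0.1111 -0.1926]
  T[1,:] = [+0.0000 +0.0312 +0.1432 -0.0983 -0.3788 +0.1289]
  T[2,:] = [+0.0000 +0.0338 -0.0071 -0.1616 +0.2409 +0.2294]
  T[3,:] = [+0.0000 +0.0127 +0.0174 +0.0536 +0.0805 -0.1155]
  T[4,:] = [+0.0000 -0.0483 +0.0650 -0.0112 -0.1607 -0.3495]
  T[5,:] = [+0.0000 -0.0812 +0.0712 -0.0293 -0.1114 -0.2299]
moduli |λ_i(T)| = 0.5252, 0.1425, 0.1425, 0.1005, 0.1005, 0.0000.
ρ = 0.5252; 0.5252 < 1 ⇒ converges.

yes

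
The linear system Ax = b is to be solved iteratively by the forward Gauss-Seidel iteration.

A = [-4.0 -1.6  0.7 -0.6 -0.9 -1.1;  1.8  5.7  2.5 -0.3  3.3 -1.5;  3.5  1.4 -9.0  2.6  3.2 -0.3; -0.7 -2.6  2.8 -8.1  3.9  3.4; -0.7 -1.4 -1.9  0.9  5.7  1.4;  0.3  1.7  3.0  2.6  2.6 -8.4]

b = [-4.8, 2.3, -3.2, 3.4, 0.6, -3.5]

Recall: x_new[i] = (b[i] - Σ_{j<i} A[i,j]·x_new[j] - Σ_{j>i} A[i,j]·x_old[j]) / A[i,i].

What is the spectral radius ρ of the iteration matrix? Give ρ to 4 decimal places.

0.5602

Split A = D + L + U, D = diag(-4, 5.7, -9, -8.1, 5.7, -8.4).
Gauss-Seidel: T = -(D+L)⁻¹U, row 0 first, T[0,4] = -(-0.9)/(-4) = -0.2250; later rows by forward substitution.
  T[0,:] = [+0.0000, -0.4000, +0.1750, -0.1500, -0.2250, -0.2750]
  T[1,:] = [+0.0000, +0.1263, -0.4939, +0.1000, -0.5079, +0.3500]
  T[2,:] = [+0.0000, -0.1359, -0.0088, +0.2461, +0.1890, -0.0858]
  T[3,:] = [+0.0000, -0.0530, +0.1404, +0.0659, +0.7293, +0.3015]
  T[4,:] = [+0.0000, -0.0550, -0.1249, +0.0778, -0.2045, -0.2696]
  T[5,:] = [+0.0000, -0.0707, -0.0920, +0.1473, +0.1191, +0.0402]
moduli |λ_i(T)| = 0.5602, 0.2844, 0.2208, 0.2208, 0.0276, 0.0000.
spectral radius ρ = 0.5602; 0.5602 < 1, so it converges for any x₀.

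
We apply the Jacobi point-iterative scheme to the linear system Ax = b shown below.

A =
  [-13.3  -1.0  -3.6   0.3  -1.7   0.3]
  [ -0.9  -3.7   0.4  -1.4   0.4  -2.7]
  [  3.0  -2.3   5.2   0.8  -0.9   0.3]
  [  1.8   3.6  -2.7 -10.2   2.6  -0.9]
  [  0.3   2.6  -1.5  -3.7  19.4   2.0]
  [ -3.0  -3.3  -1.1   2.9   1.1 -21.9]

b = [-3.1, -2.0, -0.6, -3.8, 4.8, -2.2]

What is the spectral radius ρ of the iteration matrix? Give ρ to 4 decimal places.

0.6273

Split A = D + L + U, D = diag(-13.3, -3.7, 5.2, -10.2, 19.4, -21.9).
Jacobi T = -D⁻¹(L+U): T[5,2] = -(-1.1)/(-21.9) = -0.0502; T[5,5] = 0.
  T[0,:] = [+0.0000  -0.0752  -0.2707  +0.0226  -0.1278  +0.0226]
  T[1,:] = [-0.2432  +0.0000  +0.1081  -0.3784  +0.1081  -0.7297]
  T[2,:] = [-0.5769  +0.4423  +0.0000  -0.1538  +0.1731  -0.0577]
  T[3,:] = [+0.1765  +0.3529  -0.2647  +0.0000  +0.2549  -0.0882]
  T[4,:] = [-0.0155  -0.1340  +0.0773  +0.1907  +0.0000  -0.1031]
  T[5,:] = [-0.1370  -0.1507  -0.0502  +0.1324  +0.0502  +0.0000]
eigenvalue magnitudes: 0.6273, 0.4269, 0.4269, 0.3006, 0.3006, 0.2590.
ρ = 0.6273; 0.6273 < 1, so it converges for any x₀.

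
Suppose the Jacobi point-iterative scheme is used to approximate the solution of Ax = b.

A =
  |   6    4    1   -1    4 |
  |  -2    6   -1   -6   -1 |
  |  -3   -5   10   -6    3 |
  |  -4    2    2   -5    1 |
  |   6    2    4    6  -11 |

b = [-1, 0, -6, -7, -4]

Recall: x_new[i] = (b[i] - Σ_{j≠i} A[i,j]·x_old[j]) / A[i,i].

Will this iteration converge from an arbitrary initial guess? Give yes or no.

A = D + L + U where D = diag(6, 6, 10, -5, -11).
T_J = -D⁻¹(L+U): T[0,3] = -(-1)/(6) = +0.1667; T[0,0] = 0.
  T[0,:] = [+0.0000  -0.6667  -0.1667  +0.1667  -0.6667]
  T[1,:] = [+0.3333  +0.0000  +0.1667  +1.0000  +0.1667]
  T[2,:] = [+0.3000  +0.5000  +0.0000  +0.6000  -0.3000]
  T[3,:] = [-0.8000  +0.4000  +0.4000  +0.0000  +0.2000]
  T[4,:] = [+0.5455  +0.1818  +0.3636  +0.5455  +0.0000]
moduli |λ_i(T)| = 1.1733, 0.9097, 0.9097, 0.4786, 0.4786.
spectral radius ρ = 1.1733; 1.1733 > 1, so it fails to converge.

no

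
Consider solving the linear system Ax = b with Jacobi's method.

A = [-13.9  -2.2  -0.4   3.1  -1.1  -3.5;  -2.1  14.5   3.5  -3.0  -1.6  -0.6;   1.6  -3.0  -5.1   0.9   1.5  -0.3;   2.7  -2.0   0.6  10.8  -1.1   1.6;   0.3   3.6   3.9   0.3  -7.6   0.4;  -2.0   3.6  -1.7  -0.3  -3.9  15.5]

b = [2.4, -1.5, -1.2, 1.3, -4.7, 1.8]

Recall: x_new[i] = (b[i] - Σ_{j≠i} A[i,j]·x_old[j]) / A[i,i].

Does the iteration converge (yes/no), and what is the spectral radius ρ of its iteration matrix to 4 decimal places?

yes, ρ = 0.6001

Split A = D + L + U, D = diag(-13.9, 14.5, -5.1, 10.8, -7.6, 15.5).
T_J = -D⁻¹(L+U): T[0,2] = -(-0.4)/(-13.9) = -0.0288; T[0,0] = 0.
  T[0,:] = [+0.0000, -0.1583, -0.0288, +0.2230, -0.0791, -0.2518]
  T[1,:] = [+0.1448, +0.0000, -0.2414, +0.2069, +0.1103, +0.0414]
  T[2,:] = [+0.3137, -0.5882, +0.0000, +0.1765, +0.2941, -0.0588]
  T[3,:] = [-0.2500, +0.1852, -0.0556, +0.0000, +0.1019, -0.1481]
  T[4,:] = [+0.0395, +0.4737, +0.5132, +0.0395, +0.0000, +0.0526]
  T[5,:] = [+0.1290, -0.2323, +0.1097, +0.0194, +0.2516, +0.0000]
eigenvalue magnitudes: 0.6001, 0.3689, 0.2243, 0.1592, 0.1592, 0.0246.
ρ(T) = max|λ| = 0.6001; 0.6001 < 1 ⇒ converges.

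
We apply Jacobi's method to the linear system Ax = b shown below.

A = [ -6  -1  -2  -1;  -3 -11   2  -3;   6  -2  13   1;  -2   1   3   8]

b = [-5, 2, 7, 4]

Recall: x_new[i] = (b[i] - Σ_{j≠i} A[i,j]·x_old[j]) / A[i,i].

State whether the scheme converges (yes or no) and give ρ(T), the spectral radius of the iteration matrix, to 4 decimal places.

Split A = D + L + U, D = diag(-6, -11, 13, 8).
Jacobi T = -D⁻¹(L+U): T[3,2] = -(3)/(8) = -0.3750; T[3,3] = 0.
  T[0,:] = [+0.0000 -0.1667 -0.3333 -0.1667]
  T[1,:] = [-0.2727 +0.0000 +0.1818 -0.2727]
  T[2,:] = [-0.4615 +0.1538 +0.0000 -0.0769]
  T[3,:] = [+0.2500 -0.1250 -0.3750 +0.0000]
|roots of det(T-λI)|: 0.5567, 0.4468, 0.1109, 0.1109.
ρ = 0.5567; 0.5567 < 1 ⇒ converges.

yes, ρ = 0.5567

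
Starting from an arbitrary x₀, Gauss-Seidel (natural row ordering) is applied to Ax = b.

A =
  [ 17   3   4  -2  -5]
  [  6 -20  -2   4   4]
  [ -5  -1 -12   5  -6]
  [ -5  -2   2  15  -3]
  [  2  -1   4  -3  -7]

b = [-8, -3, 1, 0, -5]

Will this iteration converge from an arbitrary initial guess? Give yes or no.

yes

A = D + L + U where D = diag(17, -20, -12, 15, -7).
Gauss-Seidel: T = -(D+L)⁻¹U, row 0 first, T[0,4] = -(-5)/(17) = +0.2941; later rows by forward substitution.
  T[0,:] = [+0.0000 -0.1765 -0.2353 +0.1176 +0.2941]
  T[1,:] = [+0.0000 -0.0529 -0.1706 +0.2353 +0.2882]
  T[2,:] = [+0.0000 +0.0779 +0.1123 +0.3480 -0.6466]
  T[3,:] = [+0.0000 -0.0763 -0.1161 +0.0242 +0.4227]
  T[4,:] = [+0.0000 +0.0344 +0.0711 +0.1885 -0.5078]
moduli |λ_i(T)| = 0.5036, 0.1397, 0.1397, 0.0428, 0.0000.
ρ(T) = max|λ| = 0.5036; 0.5036 < 1: convergent.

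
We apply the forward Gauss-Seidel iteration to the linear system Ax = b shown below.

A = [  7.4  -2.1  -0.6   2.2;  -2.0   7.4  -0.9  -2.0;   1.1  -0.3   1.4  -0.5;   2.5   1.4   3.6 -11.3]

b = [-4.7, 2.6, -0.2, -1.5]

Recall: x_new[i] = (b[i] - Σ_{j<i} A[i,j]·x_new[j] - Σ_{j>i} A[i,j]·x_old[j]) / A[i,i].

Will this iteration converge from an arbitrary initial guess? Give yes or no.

Write A = D+L+U with D = diag(7.4, 7.4, 1.4, -11.3).
GS T = -(D+L)⁻¹U: row 0 first, T[0,3] = -(2.2)/(7.4) = -0.2973; later rows by forward substitution.
  T[0,:] = [+0.0000, +0.2838, +0.0811, -0.2973]
  T[1,:] = [+0.0000, +0.0767, +0.1435, +0.1899]
  T[2,:] = [+0.0000, -0.2065, -0.0329, +0.6314]
  T[3,:] = [+0.0000, +0.0065, +0.0252, +0.1589]
|roots of det(T-λI)|: 0.1894, 0.1200, 0.1200, 0.0000.
ρ = 0.1894; 0.1894 < 1, so it converges for any x₀.

yes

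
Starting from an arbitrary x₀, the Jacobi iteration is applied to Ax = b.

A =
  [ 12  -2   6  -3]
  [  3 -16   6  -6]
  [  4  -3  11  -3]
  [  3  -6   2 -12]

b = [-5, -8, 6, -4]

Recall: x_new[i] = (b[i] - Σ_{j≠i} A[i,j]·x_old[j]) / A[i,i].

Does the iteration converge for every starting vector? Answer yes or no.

yes

Split A = D + L + U, D = diag(12, -16, 11, -12).
Jacobi: T = -D⁻¹(L+U), T[1,3] = -(-6)/(-16) = -0.3750; T[1,1] = 0.
  T[0,:] = [+0.0000 +0.1667 -0.5000 +0.2500]
  T[1,:] = [+0.1875 +0.0000 +0.3750 -0.3750]
  T[2,:] = [-0.3636 +0.2727 +0.0000 +0.2727]
  T[3,:] = [+0.2500 -0.5000 +0.1667 +0.0000]
moduli |λ_i(T)| = 0.9199, 0.4837, 0.3701, 0.0661.
ρ = 0.9199; 0.9199 < 1 ⇒ converges.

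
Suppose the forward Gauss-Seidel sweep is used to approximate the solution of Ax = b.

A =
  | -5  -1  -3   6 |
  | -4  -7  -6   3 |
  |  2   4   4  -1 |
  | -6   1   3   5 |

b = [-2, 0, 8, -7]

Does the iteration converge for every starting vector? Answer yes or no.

no

Write A = D+L+U with D = diag(-5, -7, 4, 5).
Gauss-Seidel: T = -(D+L)⁻¹U, row 0 first, T[0,3] = -(6)/(-5) = +1.2000; later rows by forward substitution.
  T[0,:] = [+0.0000  -0.2000  -0.6000  +1.2000]
  T[1,:] = [+0.0000  +0.1143  -0.5143  -0.2571]
  T[2,:] = [+0.0000  -0.0143  +0.8143  -0.0929]
  T[3,:] = [+0.0000  -0.2543  -1.1057  +1.5471]
moduli |λ_i(T)| = 1.6943, 0.7404, 0.0410, 0.0000.
ρ = 1.6943; 1.6943 > 1 ⇒ diverges.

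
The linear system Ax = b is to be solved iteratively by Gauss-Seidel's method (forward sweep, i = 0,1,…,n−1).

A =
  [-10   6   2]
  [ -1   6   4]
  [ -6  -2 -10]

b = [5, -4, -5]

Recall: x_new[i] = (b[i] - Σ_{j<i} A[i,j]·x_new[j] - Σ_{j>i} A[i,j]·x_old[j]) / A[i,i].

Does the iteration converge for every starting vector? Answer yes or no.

Diagonal D = diag(-10, 6, -10); L, U strict lower/upper.
T_GS = -(D+L)⁻¹U: row 0 first, T[0,2] = -(2)/(-10) = +0.2000; later rows by forward substitution.
  T[0,:] = [+0.0000  +0.6000  +0.2000]
  T[1,:] = [+0.0000  +0.1000  -0.6333]
  T[2,:] = [+0.0000  -0.3800  +0.0067]
|roots of det(T-λI)|: 0.5461, 0.4395, 0.0000.
spectral radius ρ = 0.5461; 0.5461 < 1, so it converges for any x₀.

yes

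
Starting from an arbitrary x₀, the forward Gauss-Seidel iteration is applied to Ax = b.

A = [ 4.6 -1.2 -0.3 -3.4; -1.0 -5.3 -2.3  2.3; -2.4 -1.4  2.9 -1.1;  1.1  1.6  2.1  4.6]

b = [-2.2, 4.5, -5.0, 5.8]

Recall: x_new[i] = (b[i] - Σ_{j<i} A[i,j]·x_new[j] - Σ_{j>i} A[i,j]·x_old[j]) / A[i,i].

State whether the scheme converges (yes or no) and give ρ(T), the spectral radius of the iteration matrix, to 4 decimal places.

yes, ρ = 0.9322

Let D = diag(4.6, -5.3, 2.9, 4.6); L, U the strict triangles.
GS T = -(D+L)⁻¹U: row 0 first, T[0,2] = -(-0.3)/(4.6) = +0.0652; later rows by forward substitution.
  T[0,:] = [+0.0000  +0.2609  +0.0652  +0.7391]
  T[1,:] = [+0.0000  -0.0492  -0.4463  +0.2945]
  T[2,:] = [+0.0000  +0.1921  -0.1615  +1.1332]
  T[3,:] = [+0.0000  -0.1330  +0.2133  -0.7965]
moduli |λ_i(T)| = 0.9322, 0.1490, 0.0739, 0.0000.
ρ = 0.9322; 0.9322 < 1, so it converges for any x₀.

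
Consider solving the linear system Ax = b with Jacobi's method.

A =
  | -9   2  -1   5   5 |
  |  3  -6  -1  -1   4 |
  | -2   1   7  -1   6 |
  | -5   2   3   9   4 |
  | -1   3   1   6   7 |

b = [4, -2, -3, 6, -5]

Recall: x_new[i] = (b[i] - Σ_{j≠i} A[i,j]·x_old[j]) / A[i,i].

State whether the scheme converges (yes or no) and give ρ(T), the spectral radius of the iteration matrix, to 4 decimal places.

Diagonal D = diag(-9, -6, 7, 9, 7); L, U strict lower/upper.
Jacobi: T = -D⁻¹(L+U), T[1,3] = -(-1)/(-6) = -0.1667; T[1,1] = 0.
  T[0,:] = [+0.0000  +0.2222  -0.1111  +0.5556  +0.5556]
  T[1,:] = [+0.5000  +0.0000  -0.1667  -0.1667  +0.6667]
  T[2,:] = [+0.2857  -0.1429  +0.0000  +0.1429  -0.8571]
  T[3,:] = [+0.5556  -0.2222  -0.3333  +0.0000  -0.4444]
  T[4,:] = [+0.1429  -0.4286  -0.1429  -0.8571  +0.0000]
|λ(T)| sorted: 1.1811, 0.7549, 0.7549, 0.1461, 0.1461.
ρ(T) = max|λ| = 1.1811; 1.1811 > 1 ⇒ diverges.

no, ρ = 1.1811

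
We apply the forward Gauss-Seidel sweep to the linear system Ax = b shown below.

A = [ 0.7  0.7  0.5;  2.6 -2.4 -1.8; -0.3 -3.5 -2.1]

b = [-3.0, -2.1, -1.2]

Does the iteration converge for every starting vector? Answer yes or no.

no

Let D = diag(0.7, -2.4, -2.1); L, U the strict triangles.
Gauss-Seidel: T = -(D+L)⁻¹U, row 0 first, T[0,2] = -(0.5)/(0.7) = -0.7143; later rows by forward substitution.
  T[0,:] = [+0.0000 -1.0000 -0.7143]
  T[1,:] = [+0.0000 -1.0833 -1.5238]
  T[2,:] = [+0.0000 +1.9484 +2.6417]
|λ(T)| sorted: 1.4863, 0.0721, 0.0000.
spectral radius ρ = 1.4863; 1.4863 > 1: divergent.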